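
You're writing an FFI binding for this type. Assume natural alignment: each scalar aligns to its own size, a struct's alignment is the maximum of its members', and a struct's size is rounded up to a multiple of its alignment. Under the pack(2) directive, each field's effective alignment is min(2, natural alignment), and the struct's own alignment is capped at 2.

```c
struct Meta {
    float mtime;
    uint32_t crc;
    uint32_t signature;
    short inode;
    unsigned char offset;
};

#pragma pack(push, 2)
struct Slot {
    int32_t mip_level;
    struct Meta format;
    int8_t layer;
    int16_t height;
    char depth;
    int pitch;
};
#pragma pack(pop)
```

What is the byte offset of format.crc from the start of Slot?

8

Meta: @0: mtime [4B, align 4] → 4; @4: crc [4B, align 4] → 8; @8: signature [4B, align 4] → 12; @12: inode [2B, align 2] → 14; @14: offset [1B, align 1] → 15; +1 tail pad (align 4); size 16, align 4
@0: mip_level [4B, align 2] → 4
@4: format [16B, align 2] → 20
within Meta: crc at 4
4 + 4 = 8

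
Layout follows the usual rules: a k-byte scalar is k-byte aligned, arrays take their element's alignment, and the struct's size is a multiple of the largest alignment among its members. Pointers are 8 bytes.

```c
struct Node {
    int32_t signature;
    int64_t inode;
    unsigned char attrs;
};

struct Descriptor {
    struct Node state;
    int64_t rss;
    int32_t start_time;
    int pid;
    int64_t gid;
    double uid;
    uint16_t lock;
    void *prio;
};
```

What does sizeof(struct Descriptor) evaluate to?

72 bytes

Node: signature at 0 (size 4, align 4) → ends 4; pad 4 to align 8 for inode; inode at 8 (size 8, align 8) → ends 16; attrs at 16 (size 1, align 1) → ends 17; tail pad 7 to reach multiple of 8; total 24 bytes, alignment 8
state at 0 (size 24, align 8) → ends 24
rss at 24 (size 8, align 8) → ends 32
start_time at 32 (size 4, align 4) → ends 36
pid at 36 (size 4, align 4) → ends 40
gid at 40 (size 8, align 8) → ends 48
uid at 48 (size 8, align 8) → ends 56
lock at 56 (size 2, align 2) → ends 58
pad 6 to align 8 for prio
prio at 64 (size 8, align 8) → ends 72
total 72 bytes, alignment 8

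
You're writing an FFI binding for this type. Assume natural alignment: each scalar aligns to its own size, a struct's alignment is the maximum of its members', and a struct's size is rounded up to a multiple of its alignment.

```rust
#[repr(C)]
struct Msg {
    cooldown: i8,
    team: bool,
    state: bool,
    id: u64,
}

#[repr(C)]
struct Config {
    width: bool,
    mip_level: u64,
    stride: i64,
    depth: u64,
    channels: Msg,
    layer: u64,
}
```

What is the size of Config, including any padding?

Msg: cooldown at 0 (size 1, align 1) → ends 1; team at 1 (size 1, align 1) → ends 2; state at 2 (size 1, align 1) → ends 3; pad 5 to align 8 for id; id at 8 (size 8, align 8) → ends 16; total 16 bytes, alignment 8
width at 0 (size 1, align 1) → ends 1
pad 7 to align 8 for mip_level
mip_level at 8 (size 8, align 8) → ends 16
stride at 16 (size 8, align 8) → ends 24
depth at 24 (size 8, align 8) → ends 32
channels at 32 (size 16, align 8) → ends 48
layer at 48 (size 8, align 8) → ends 56
total 56 bytes, alignment 8

56 bytes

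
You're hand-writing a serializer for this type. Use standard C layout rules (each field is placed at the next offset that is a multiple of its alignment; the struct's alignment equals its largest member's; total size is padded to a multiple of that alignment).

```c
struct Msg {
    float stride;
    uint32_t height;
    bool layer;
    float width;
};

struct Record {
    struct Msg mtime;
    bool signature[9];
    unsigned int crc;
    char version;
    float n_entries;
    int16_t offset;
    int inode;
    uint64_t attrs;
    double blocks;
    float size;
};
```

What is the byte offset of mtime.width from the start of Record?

12

Msg: stride at 0 (size 4, align 4) → ends 4; height at 4 (size 4, align 4) → ends 8; layer at 8 (size 1, align 1) → ends 9; pad 3 to align 4 for width; width at 12 (size 4, align 4) → ends 16; total 16 bytes, alignment 4
mtime at 0 (size 16, align 4) → ends 16
within Msg: width at 12
0 + 12 = 12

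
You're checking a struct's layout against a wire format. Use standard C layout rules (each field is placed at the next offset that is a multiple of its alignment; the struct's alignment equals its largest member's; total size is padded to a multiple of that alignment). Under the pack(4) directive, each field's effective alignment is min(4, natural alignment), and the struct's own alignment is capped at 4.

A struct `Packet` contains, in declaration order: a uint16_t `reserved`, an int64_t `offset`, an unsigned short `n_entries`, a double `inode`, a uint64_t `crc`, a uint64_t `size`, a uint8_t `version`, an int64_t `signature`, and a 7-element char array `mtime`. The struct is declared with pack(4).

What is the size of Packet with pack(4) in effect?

60

0..2  reserved  (2B, 2-aligned)
2..4  -- padding (2B)
4..12  offset  (8B, 4-aligned)
12..14  n_entries  (2B, 2-aligned)
14..16  -- padding (2B)
16..24  inode  (8B, 4-aligned)
24..32  crc  (8B, 4-aligned)
32..40  size  (8B, 4-aligned)
40..41  version  (1B, 1-aligned)
41..44  -- padding (3B)
44..52  signature  (8B, 4-aligned)
52..59  mtime  (7B, 1-aligned)
59..60  -- tail padding (1B)
sizeof = 60, alignof = 4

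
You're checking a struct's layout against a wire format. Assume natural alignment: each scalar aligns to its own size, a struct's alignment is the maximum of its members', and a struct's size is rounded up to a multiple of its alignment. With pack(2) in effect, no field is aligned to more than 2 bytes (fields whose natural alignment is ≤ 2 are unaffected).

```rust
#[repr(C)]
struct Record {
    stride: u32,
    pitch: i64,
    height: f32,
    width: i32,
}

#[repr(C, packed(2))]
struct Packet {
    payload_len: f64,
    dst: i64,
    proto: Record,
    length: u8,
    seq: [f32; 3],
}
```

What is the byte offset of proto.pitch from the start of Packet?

24

Record: 0..4  stride  (4B, 4-aligned); 4..8  -- padding (4B); 8..16  pitch  (8B, 8-aligned); 16..20  height  (4B, 4-aligned); 20..24  width  (4B, 4-aligned); sizeof = 24, alignof = 8
0..8  payload_len  (8B, 2-aligned)
8..16  dst  (8B, 2-aligned)
16..40  proto  (24B, 2-aligned)
within Record: pitch at 8
16 + 8 = 24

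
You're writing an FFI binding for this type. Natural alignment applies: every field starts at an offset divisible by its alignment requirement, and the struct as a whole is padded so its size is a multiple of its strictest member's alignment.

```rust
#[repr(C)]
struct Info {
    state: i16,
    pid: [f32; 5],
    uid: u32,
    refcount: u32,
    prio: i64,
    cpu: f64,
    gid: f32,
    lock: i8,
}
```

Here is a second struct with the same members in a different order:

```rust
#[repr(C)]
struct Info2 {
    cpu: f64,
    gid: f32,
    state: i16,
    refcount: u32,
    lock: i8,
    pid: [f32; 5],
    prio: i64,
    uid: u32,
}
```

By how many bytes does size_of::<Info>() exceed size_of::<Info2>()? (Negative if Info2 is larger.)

@0: state [2B, align 2] → 2
+2 pad (align 4)
@4: pid [20B, align 4] → 24
@24: uid [4B, align 4] → 28
@28: refcount [4B, align 4] → 32
@32: prio [8B, align 8] → 40
@40: cpu [8B, align 8] → 48
@48: gid [4B, align 4] → 52
@52: lock [1B, align 1] → 53
+3 tail pad (align 8)
size 56, align 8
— Info2 —
@0: cpu [8B, align 8] → 8
@8: gid [4B, align 4] → 12
@12: state [2B, align 2] → 14
+2 pad (align 4)
@16: refcount [4B, align 4] → 20
@20: lock [1B, align 1] → 21
+3 pad (align 4)
@24: pid [20B, align 4] → 44
+4 pad (align 8)
@48: prio [8B, align 8] → 56
@56: uid [4B, align 4] → 60
+4 tail pad (align 8)
size 64, align 8
56 − 64 = -8

-8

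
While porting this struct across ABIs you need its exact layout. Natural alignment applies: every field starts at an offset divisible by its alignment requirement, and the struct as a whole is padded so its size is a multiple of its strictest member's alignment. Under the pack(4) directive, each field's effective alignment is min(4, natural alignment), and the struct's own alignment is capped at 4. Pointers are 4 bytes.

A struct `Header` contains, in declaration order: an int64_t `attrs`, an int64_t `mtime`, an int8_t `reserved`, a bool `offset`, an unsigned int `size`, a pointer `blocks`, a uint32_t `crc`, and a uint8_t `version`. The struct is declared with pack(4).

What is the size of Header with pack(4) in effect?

36

attrs at 0 (size 8, align 4) → ends 8
mtime at 8 (size 8, align 4) → ends 16
reserved at 16 (size 1, align 1) → ends 17
offset at 17 (size 1, align 1) → ends 18
pad 2 to align 4 for size
size at 20 (size 4, align 4) → ends 24
blocks at 24 (size 4, align 4) → ends 28
crc at 28 (size 4, align 4) → ends 32
version at 32 (size 1, align 1) → ends 33
tail pad 3 to reach multiple of 4
total 36 bytes, alignment 4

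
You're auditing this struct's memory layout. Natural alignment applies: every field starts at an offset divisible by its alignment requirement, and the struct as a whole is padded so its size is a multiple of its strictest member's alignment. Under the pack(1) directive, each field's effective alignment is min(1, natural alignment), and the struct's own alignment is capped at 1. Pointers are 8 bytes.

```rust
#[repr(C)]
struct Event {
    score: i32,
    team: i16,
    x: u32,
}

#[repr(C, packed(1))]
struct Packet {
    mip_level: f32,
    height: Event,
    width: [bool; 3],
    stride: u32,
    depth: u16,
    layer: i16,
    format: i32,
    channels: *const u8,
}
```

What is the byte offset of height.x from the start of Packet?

12

Event: @0: score [4B, align 4] → 4; @4: team [2B, align 2] → 6; +2 pad (align 4); @8: x [4B, align 4] → 12; size 12, align 4
@0: mip_level [4B, align 1] → 4
@4: height [12B, align 1] → 16
within Event: x at 8
4 + 8 = 12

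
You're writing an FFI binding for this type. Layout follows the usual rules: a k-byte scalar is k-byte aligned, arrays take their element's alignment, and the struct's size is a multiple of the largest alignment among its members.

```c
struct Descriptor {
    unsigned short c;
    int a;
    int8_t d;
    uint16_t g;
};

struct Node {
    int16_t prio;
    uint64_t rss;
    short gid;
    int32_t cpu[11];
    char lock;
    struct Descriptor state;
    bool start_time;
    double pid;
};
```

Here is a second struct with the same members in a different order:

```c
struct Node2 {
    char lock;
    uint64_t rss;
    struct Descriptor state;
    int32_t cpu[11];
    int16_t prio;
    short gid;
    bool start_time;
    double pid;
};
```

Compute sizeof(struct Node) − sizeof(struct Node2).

Descriptor: @0: c [2B, align 2] → 2; +2 pad (align 4); @4: a [4B, align 4] → 8; @8: d [1B, align 1] → 9; +1 pad (align 2); @10: g [2B, align 2] → 12; size 12, align 4
@0: prio [2B, align 2] → 2
+6 pad (align 8)
@8: rss [8B, align 8] → 16
@16: gid [2B, align 2] → 18
+2 pad (align 4)
@20: cpu [44B, align 4] → 64
@64: lock [1B, align 1] → 65
+3 pad (align 4)
@68: state [12B, align 4] → 80
@80: start_time [1B, align 1] → 81
+7 pad (align 8)
@88: pid [8B, align 8] → 96
size 96, align 8
— Node2 —
@0: lock [1B, align 1] → 1
+7 pad (align 8)
@8: rss [8B, align 8] → 16
@16: state [12B, align 4] → 28
@28: cpu [44B, align 4] → 72
@72: prio [2B, align 2] → 74
@74: gid [2B, align 2] → 76
@76: start_time [1B, align 1] → 77
+3 pad (align 8)
@80: pid [8B, align 8] → 88
size 88, align 8
96 − 88 = 8

8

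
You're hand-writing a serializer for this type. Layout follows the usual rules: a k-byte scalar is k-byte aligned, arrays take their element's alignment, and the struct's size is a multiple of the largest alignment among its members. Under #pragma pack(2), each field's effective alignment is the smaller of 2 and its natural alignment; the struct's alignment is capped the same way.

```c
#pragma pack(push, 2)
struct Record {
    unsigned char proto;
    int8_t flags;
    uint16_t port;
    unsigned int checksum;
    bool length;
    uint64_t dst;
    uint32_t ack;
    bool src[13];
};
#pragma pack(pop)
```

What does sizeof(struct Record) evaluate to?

36

@0: proto [1B, align 1] → 1
@1: flags [1B, align 1] → 2
@2: port [2B, align 2] → 4
@4: checksum [4B, align 2] → 8
@8: length [1B, align 1] → 9
+1 pad (align 2)
@10: dst [8B, align 2] → 18
@18: ack [4B, align 2] → 22
@22: src [13B, align 1] → 35
+1 tail pad (align 2)
size 36, align 2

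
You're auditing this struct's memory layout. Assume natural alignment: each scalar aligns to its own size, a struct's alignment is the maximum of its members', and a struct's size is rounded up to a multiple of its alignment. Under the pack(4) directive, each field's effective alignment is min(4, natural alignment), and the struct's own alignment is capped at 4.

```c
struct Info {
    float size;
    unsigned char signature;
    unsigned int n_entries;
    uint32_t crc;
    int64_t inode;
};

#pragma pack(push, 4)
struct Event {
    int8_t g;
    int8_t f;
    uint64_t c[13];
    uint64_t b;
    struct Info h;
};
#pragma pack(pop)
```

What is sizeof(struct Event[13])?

Info: size at 0 (size 4, align 4) → ends 4; signature at 4 (size 1, align 1) → ends 5; pad 3 to align 4 for n_entries; n_entries at 8 (size 4, align 4) → ends 12; crc at 12 (size 4, align 4) → ends 16; inode at 16 (size 8, align 8) → ends 24; total 24 bytes, alignment 8
g at 0 (size 1, align 1) → ends 1
f at 1 (size 1, align 1) → ends 2
pad 2 to align 4 for c
c at 4 (size 104, align 4) → ends 108
b at 108 (size 8, align 4) → ends 116
h at 116 (size 24, align 4) → ends 140
total 140 bytes, alignment 4
array of 13: 13 × 140 = 1820

1820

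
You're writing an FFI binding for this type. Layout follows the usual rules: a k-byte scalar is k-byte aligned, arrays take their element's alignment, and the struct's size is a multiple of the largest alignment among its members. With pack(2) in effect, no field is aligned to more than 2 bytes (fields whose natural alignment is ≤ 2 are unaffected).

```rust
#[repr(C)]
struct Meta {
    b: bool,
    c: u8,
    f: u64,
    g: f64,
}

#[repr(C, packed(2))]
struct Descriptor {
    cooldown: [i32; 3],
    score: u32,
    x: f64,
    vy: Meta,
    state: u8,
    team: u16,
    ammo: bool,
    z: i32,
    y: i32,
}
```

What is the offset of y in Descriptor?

Meta: @0: b [1B, align 1] → 1; @1: c [1B, align 1] → 2; +6 pad (align 8); @8: f [8B, align 8] → 16; @16: g [8B, align 8] → 24; size 24, align 8
@0: cooldown [12B, align 2] → 12
@12: score [4B, align 2] → 16
@16: x [8B, align 2] → 24
@24: vy [24B, align 2] → 48
@48: state [1B, align 1] → 49
+1 pad (align 2)
@50: team [2B, align 2] → 52
@52: ammo [1B, align 1] → 53
+1 pad (align 2)
@54: z [4B, align 2] → 58
@58: y [4B, align 2] → 62

58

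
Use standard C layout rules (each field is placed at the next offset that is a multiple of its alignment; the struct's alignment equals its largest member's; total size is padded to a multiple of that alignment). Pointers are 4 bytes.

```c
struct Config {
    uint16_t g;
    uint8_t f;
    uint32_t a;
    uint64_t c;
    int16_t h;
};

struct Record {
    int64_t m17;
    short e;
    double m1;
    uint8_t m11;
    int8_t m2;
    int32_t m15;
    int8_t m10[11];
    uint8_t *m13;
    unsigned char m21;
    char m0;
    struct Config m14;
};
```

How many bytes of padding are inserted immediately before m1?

6

Config: @0: g [2B, align 2] → 2; @2: f [1B, align 1] → 3; +1 pad (align 4); @4: a [4B, align 4] → 8; @8: c [8B, align 8] → 16; @16: h [2B, align 2] → 18; +6 tail pad (align 8); size 24, align 8
@0: m17 [8B, align 8] → 8
@8: e [2B, align 2] → 10
+6 pad (align 8)
@16: m1 [8B, align 8] → 24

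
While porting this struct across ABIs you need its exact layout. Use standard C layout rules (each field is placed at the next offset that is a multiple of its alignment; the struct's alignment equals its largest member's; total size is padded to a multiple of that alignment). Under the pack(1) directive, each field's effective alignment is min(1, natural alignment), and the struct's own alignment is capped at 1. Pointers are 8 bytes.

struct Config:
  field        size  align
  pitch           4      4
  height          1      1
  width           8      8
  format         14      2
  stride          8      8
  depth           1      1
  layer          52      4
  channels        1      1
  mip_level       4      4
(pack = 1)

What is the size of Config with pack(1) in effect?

@0: pitch [4B, align 1] → 4
@4: height [1B, align 1] → 5
@5: width [8B, align 1] → 13
@13: format [14B, align 1] → 27
@27: stride [8B, align 1] → 35
@35: depth [1B, align 1] → 36
@36: layer [52B, align 1] → 88
@88: channels [1B, align 1] → 89
@89: mip_level [4B, align 1] → 93
size 93, align 1

93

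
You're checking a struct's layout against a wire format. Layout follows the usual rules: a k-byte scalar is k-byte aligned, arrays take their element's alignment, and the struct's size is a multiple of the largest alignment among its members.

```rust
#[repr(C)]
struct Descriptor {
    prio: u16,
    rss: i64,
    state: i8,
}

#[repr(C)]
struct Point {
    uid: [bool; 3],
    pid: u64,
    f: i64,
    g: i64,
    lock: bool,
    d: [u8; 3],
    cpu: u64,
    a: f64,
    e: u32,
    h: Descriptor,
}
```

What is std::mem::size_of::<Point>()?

88

Descriptor: 0..2  prio  (2B, 2-aligned); 2..8  -- padding (6B); 8..16  rss  (8B, 8-aligned); 16..17  state  (1B, 1-aligned); 17..24  -- tail padding (7B); sizeof = 24, alignof = 8
0..3  uid  (3B, 1-aligned)
3..8  -- padding (5B)
8..16  pid  (8B, 8-aligned)
16..24  f  (8B, 8-aligned)
24..32  g  (8B, 8-aligned)
32..33  lock  (1B, 1-aligned)
33..36  d  (3B, 1-aligned)
36..40  -- padding (4B)
40..48  cpu  (8B, 8-aligned)
48..56  a  (8B, 8-aligned)
56..60  e  (4B, 4-aligned)
60..64  -- padding (4B)
64..88  h  (24B, 8-aligned)
sizeof = 88, alignof = 8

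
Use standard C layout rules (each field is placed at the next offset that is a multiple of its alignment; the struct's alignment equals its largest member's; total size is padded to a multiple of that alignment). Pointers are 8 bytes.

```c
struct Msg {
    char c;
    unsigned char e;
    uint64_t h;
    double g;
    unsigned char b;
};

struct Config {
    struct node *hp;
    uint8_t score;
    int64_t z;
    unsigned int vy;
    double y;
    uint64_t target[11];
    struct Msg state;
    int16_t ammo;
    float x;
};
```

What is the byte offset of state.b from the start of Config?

Msg: 0..1  c  (1B, 1-aligned); 1..2  e  (1B, 1-aligned); 2..8  -- padding (6B); 8..16  h  (8B, 8-aligned); 16..24  g  (8B, 8-aligned); 24..25  b  (1B, 1-aligned); 25..32  -- tail padding (7B); sizeof = 32, alignof = 8
0..8  hp  (8B, 8-aligned)
8..9  score  (1B, 1-aligned)
9..16  -- padding (7B)
16..24  z  (8B, 8-aligned)
24..28  vy  (4B, 4-aligned)
28..32  -- padding (4B)
32..40  y  (8B, 8-aligned)
40..128  target  (88B, 8-aligned)
128..160  state  (32B, 8-aligned)
within Msg: b at 24
128 + 24 = 152

152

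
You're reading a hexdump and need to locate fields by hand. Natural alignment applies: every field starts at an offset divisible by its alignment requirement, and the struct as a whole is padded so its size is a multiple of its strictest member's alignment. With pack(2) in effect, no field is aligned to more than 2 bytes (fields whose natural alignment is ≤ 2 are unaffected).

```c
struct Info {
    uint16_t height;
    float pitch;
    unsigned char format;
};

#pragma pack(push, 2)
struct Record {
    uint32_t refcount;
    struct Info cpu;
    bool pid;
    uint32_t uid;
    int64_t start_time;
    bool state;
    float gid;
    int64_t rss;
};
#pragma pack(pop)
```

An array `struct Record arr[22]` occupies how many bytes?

968

Info: @0: height [2B, align 2] → 2; +2 pad (align 4); @4: pitch [4B, align 4] → 8; @8: format [1B, align 1] → 9; +3 tail pad (align 4); size 12, align 4
@0: refcount [4B, align 2] → 4
@4: cpu [12B, align 2] → 16
@16: pid [1B, align 1] → 17
+1 pad (align 2)
@18: uid [4B, align 2] → 22
@22: start_time [8B, align 2] → 30
@30: state [1B, align 1] → 31
+1 pad (align 2)
@32: gid [4B, align 2] → 36
@36: rss [8B, align 2] → 44
size 44, align 2
array of 22: 22 × 44 = 968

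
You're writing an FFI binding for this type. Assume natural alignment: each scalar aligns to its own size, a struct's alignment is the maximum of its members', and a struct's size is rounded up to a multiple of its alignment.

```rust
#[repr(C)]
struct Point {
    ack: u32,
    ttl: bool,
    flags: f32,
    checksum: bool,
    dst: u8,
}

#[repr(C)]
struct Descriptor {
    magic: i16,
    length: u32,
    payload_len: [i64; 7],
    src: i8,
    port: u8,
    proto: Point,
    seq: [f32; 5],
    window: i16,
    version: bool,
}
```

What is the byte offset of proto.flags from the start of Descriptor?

76

Point: @0: ack [4B, align 4] → 4; @4: ttl [1B, align 1] → 5; +3 pad (align 4); @8: flags [4B, align 4] → 12; @12: checksum [1B, align 1] → 13; @13: dst [1B, align 1] → 14; +2 tail pad (align 4); size 16, align 4
@0: magic [2B, align 2] → 2
+2 pad (align 4)
@4: length [4B, align 4] → 8
@8: payload_len [56B, align 8] → 64
@64: src [1B, align 1] → 65
@65: port [1B, align 1] → 66
+2 pad (align 4)
@68: proto [16B, align 4] → 84
within Point: flags at 8
68 + 8 = 76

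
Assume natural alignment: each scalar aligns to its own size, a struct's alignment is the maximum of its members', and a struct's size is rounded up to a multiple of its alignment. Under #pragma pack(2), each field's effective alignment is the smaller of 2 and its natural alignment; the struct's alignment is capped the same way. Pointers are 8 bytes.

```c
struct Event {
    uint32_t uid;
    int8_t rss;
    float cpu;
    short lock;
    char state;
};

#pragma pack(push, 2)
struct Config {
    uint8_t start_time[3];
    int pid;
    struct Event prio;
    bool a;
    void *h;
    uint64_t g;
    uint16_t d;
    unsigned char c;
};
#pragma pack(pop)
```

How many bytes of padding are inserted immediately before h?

Event: uid at 0 (size 4, align 4) → ends 4; rss at 4 (size 1, align 1) → ends 5; pad 3 to align 4 for cpu; cpu at 8 (size 4, align 4) → ends 12; lock at 12 (size 2, align 2) → ends 14; state at 14 (size 1, align 1) → ends 15; tail pad 1 to reach multiple of 4; total 16 bytes, alignment 4
start_time at 0 (size 3, align 1) → ends 3
pad 1 to align 2 for pid
pid at 4 (size 4, align 2) → ends 8
prio at 8 (size 16, align 2) → ends 24
a at 24 (size 1, align 1) → ends 25
pad 1 to align 2 for h
h at 26 (size 8, align 2) → ends 34

1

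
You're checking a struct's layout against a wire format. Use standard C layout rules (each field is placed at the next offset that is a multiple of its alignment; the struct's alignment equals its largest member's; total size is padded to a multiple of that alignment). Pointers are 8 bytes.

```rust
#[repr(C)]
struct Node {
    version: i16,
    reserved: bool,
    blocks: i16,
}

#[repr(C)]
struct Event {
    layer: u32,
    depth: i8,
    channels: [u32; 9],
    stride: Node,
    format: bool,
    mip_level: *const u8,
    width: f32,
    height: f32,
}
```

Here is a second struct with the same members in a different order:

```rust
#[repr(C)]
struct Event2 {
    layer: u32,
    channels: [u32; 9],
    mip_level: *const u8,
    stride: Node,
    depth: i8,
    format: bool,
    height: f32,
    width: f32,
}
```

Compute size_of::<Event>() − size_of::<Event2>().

Node: version at 0 (size 2, align 2) → ends 2; reserved at 2 (size 1, align 1) → ends 3; pad 1 to align 2 for blocks; blocks at 4 (size 2, align 2) → ends 6; total 6 bytes, alignment 2
layer at 0 (size 4, align 4) → ends 4
depth at 4 (size 1, align 1) → ends 5
pad 3 to align 4 for channels
channels at 8 (size 36, align 4) → ends 44
stride at 44 (size 6, align 2) → ends 50
format at 50 (size 1, align 1) → ends 51
pad 5 to align 8 for mip_level
mip_level at 56 (size 8, align 8) → ends 64
width at 64 (size 4, align 4) → ends 68
height at 68 (size 4, align 4) → ends 72
total 72 bytes, alignment 8
— Event2 —
layer at 0 (size 4, align 4) → ends 4
channels at 4 (size 36, align 4) → ends 40
mip_level at 40 (size 8, align 8) → ends 48
stride at 48 (size 6, align 2) → ends 54
depth at 54 (size 1, align 1) → ends 55
format at 55 (size 1, align 1) → ends 56
height at 56 (size 4, align 4) → ends 60
width at 60 (size 4, align 4) → ends 64
total 64 bytes, alignment 8
72 − 64 = 8

8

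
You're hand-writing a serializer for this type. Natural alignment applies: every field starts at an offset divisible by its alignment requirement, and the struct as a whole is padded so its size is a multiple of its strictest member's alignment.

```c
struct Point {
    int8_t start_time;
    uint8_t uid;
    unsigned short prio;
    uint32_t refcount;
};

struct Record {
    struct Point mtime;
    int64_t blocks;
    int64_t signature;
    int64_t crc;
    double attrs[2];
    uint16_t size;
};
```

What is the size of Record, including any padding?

Point: @0: start_time [1B, align 1] → 1; @1: uid [1B, align 1] → 2; @2: prio [2B, align 2] → 4; @4: refcount [4B, align 4] → 8; size 8, align 4
@0: mtime [8B, align 4] → 8
@8: blocks [8B, align 8] → 16
@16: signature [8B, align 8] → 24
@24: crc [8B, align 8] → 32
@32: attrs [16B, align 8] → 48
@48: size [2B, align 2] → 50
+6 tail pad (align 8)
size 56, align 8

56 bytes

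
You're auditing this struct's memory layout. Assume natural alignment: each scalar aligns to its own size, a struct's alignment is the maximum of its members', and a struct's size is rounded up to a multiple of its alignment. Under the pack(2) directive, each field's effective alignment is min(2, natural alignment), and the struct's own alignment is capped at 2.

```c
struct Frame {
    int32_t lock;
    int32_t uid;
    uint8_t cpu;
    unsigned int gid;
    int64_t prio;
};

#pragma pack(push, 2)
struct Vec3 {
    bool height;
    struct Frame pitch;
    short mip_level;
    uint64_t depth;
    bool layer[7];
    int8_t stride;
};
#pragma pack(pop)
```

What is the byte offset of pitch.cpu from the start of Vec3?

Frame: lock at 0 (size 4, align 4) → ends 4; uid at 4 (size 4, align 4) → ends 8; cpu at 8 (size 1, align 1) → ends 9; pad 3 to align 4 for gid; gid at 12 (size 4, align 4) → ends 16; prio at 16 (size 8, align 8) → ends 24; total 24 bytes, alignment 8
height at 0 (size 1, align 1) → ends 1
pad 1 to align 2 for pitch
pitch at 2 (size 24, align 2) → ends 26
within Frame: cpu at 8
2 + 8 = 10

10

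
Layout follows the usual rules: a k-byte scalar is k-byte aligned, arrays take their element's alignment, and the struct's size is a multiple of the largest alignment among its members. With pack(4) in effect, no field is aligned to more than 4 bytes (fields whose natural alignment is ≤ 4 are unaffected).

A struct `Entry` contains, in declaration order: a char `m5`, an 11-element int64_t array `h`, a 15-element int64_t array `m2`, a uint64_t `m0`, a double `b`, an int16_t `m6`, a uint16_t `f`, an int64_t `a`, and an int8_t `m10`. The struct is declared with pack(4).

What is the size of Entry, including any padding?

244

0..1  m5  (1B, 1-aligned)
1..4  -- padding (3B)
4..92  h  (88B, 4-aligned)
92..212  m2  (120B, 4-aligned)
212..220  m0  (8B, 4-aligned)
220..228  b  (8B, 4-aligned)
228..230  m6  (2B, 2-aligned)
230..232  f  (2B, 2-aligned)
232..240  a  (8B, 4-aligned)
240..241  m10  (1B, 1-aligned)
241..244  -- tail padding (3B)
sizeof = 244, alignof = 4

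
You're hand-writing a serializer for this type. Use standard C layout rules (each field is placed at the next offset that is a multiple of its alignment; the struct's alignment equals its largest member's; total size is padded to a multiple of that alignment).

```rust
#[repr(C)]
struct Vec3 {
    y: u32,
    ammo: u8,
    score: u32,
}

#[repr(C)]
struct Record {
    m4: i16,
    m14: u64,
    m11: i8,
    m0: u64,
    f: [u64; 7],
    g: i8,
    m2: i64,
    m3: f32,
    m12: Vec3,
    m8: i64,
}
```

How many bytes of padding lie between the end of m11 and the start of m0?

7

Vec3: 0..4  y  (4B, 4-aligned); 4..5  ammo  (1B, 1-aligned); 5..8  -- padding (3B); 8..12  score  (4B, 4-aligned); sizeof = 12, alignof = 4
0..2  m4  (2B, 2-aligned)
2..8  -- padding (6B)
8..16  m14  (8B, 8-aligned)
16..17  m11  (1B, 1-aligned)
17..24  -- padding (7B)
24..32  m0  (8B, 8-aligned)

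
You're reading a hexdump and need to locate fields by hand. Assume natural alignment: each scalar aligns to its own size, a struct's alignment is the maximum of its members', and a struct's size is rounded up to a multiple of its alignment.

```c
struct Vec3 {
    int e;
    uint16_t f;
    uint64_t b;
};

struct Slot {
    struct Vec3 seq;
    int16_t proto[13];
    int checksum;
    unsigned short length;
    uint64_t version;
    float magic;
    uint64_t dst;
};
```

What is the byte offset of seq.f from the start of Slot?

4

Vec3: 0..4  e  (4B, 4-aligned); 4..6  f  (2B, 2-aligned); 6..8  -- padding (2B); 8..16  b  (8B, 8-aligned); sizeof = 16, alignof = 8
0..16  seq  (16B, 8-aligned)
within Vec3: f at 4
0 + 4 = 4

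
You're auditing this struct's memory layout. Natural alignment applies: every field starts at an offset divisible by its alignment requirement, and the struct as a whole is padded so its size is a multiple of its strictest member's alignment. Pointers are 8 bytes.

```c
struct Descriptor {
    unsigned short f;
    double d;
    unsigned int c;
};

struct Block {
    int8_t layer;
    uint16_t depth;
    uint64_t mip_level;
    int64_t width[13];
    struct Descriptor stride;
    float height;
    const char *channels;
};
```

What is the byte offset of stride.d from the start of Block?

Descriptor: f at 0 (size 2, align 2) → ends 2; pad 6 to align 8 for d; d at 8 (size 8, align 8) → ends 16; c at 16 (size 4, align 4) → ends 20; tail pad 4 to reach multiple of 8; total 24 bytes, alignment 8
layer at 0 (size 1, align 1) → ends 1
pad 1 to align 2 for depth
depth at 2 (size 2, align 2) → ends 4
pad 4 to align 8 for mip_level
mip_level at 8 (size 8, align 8) → ends 16
width at 16 (size 104, align 8) → ends 120
stride at 120 (size 24, align 8) → ends 144
within Descriptor: d at 8
120 + 8 = 128

128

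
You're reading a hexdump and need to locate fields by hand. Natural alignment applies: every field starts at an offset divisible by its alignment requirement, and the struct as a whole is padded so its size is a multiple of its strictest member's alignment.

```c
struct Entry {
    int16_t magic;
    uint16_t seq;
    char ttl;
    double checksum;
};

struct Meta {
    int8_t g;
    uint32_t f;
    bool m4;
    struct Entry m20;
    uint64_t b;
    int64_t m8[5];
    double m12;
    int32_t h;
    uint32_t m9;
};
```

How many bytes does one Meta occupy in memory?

Entry: 0..2  magic  (2B, 2-aligned); 2..4  seq  (2B, 2-aligned); 4..5  ttl  (1B, 1-aligned); 5..8  -- padding (3B); 8..16  checksum  (8B, 8-aligned); sizeof = 16, alignof = 8
0..1  g  (1B, 1-aligned)
1..4  -- padding (3B)
4..8  f  (4B, 4-aligned)
8..9  m4  (1B, 1-aligned)
9..16  -- padding (7B)
16..32  m20  (16B, 8-aligned)
32..40  b  (8B, 8-aligned)
40..80  m8  (40B, 8-aligned)
80..88  m12  (8B, 8-aligned)
88..92  h  (4B, 4-aligned)
92..96  m9  (4B, 4-aligned)
sizeof = 96, alignof = 8

96 bytes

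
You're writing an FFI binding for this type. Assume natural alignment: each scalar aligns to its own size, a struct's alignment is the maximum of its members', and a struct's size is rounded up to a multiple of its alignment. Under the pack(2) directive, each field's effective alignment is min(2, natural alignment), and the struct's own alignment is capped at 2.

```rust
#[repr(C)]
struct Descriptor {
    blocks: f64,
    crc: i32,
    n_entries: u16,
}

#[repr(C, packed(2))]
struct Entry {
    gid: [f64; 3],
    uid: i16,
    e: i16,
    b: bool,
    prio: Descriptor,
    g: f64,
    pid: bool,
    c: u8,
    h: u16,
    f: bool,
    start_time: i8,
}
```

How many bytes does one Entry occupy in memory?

60

Descriptor: @0: blocks [8B, align 8] → 8; @8: crc [4B, align 4] → 12; @12: n_entries [2B, align 2] → 14; +2 tail pad (align 8); size 16, align 8
@0: gid [24B, align 2] → 24
@24: uid [2B, align 2] → 26
@26: e [2B, align 2] → 28
@28: b [1B, align 1] → 29
+1 pad (align 2)
@30: prio [16B, align 2] → 46
@46: g [8B, align 2] → 54
@54: pid [1B, align 1] → 55
@55: c [1B, align 1] → 56
@56: h [2B, align 2] → 58
@58: f [1B, align 1] → 59
@59: start_time [1B, align 1] → 60
size 60, align 2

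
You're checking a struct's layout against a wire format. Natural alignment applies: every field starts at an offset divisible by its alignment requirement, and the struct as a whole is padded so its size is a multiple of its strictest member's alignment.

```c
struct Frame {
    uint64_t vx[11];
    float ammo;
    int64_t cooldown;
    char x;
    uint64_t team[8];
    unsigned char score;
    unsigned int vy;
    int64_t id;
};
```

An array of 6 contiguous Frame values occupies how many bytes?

1152

@0: vx [88B, align 8] → 88
@88: ammo [4B, align 4] → 92
+4 pad (align 8)
@96: cooldown [8B, align 8] → 104
@104: x [1B, align 1] → 105
+7 pad (align 8)
@112: team [64B, align 8] → 176
@176: score [1B, align 1] → 177
+3 pad (align 4)
@180: vy [4B, align 4] → 184
@184: id [8B, align 8] → 192
size 192, align 8
array of 6: 6 × 192 = 1152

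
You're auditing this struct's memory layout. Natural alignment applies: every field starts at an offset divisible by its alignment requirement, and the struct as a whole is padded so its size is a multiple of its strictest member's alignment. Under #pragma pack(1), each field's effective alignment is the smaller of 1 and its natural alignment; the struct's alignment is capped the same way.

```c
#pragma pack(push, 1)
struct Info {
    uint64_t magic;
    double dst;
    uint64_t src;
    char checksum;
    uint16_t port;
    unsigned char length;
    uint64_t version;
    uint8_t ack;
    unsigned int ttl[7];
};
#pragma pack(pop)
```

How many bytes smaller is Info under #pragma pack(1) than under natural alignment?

natural layout:
  0..8  magic  (8B, 8-aligned)
  8..16  dst  (8B, 8-aligned)
  16..24  src  (8B, 8-aligned)
  24..25  checksum  (1B, 1-aligned)
  25..26  -- padding (1B)
  26..28  port  (2B, 2-aligned)
  28..29  length  (1B, 1-aligned)
  29..32  -- padding (3B)
  32..40  version  (8B, 8-aligned)
  40..41  ack  (1B, 1-aligned)
  41..44  -- padding (3B)
  44..72  ttl  (28B, 4-aligned)
  sizeof = 72, alignof = 8
packed(1) layout:
  0..8  magic  (8B, 1-aligned)
  8..16  dst  (8B, 1-aligned)
  16..24  src  (8B, 1-aligned)
  24..25  checksum  (1B, 1-aligned)
  25..27  port  (2B, 1-aligned)
  27..28  length  (1B, 1-aligned)
  28..36  version  (8B, 1-aligned)
  36..37  ack  (1B, 1-aligned)
  37..65  ttl  (28B, 1-aligned)
  sizeof = 65, alignof = 1
72 − 65 = 7

7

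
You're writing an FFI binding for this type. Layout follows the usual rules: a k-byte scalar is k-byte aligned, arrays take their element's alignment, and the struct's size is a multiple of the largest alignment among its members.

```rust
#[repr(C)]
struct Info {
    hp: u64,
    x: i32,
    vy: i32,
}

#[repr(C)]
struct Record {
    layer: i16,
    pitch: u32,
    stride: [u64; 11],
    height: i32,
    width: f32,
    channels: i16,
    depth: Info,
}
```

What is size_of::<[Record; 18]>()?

2304

Info: hp at 0 (size 8, align 8) → ends 8; x at 8 (size 4, align 4) → ends 12; vy at 12 (size 4, align 4) → ends 16; total 16 bytes, alignment 8
layer at 0 (size 2, align 2) → ends 2
pad 2 to align 4 for pitch
pitch at 4 (size 4, align 4) → ends 8
stride at 8 (size 88, align 8) → ends 96
height at 96 (size 4, align 4) → ends 100
width at 100 (size 4, align 4) → ends 104
channels at 104 (size 2, align 2) → ends 106
pad 6 to align 8 for depth
depth at 112 (size 16, align 8) → ends 128
total 128 bytes, alignment 8
array of 18: 18 × 128 = 2304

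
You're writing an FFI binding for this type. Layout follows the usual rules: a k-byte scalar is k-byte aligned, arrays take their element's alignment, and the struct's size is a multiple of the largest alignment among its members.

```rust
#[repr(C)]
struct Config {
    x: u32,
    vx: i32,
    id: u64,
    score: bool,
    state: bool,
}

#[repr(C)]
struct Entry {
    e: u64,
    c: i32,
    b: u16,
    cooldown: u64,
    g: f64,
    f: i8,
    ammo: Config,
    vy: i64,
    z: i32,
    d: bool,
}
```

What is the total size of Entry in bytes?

Config: 0..4  x  (4B, 4-aligned); 4..8  vx  (4B, 4-aligned); 8..16  id  (8B, 8-aligned); 16..17  score  (1B, 1-aligned); 17..18  state  (1B, 1-aligned); 18..24  -- tail padding (6B); sizeof = 24, alignof = 8
0..8  e  (8B, 8-aligned)
8..12  c  (4B, 4-aligned)
12..14  b  (2B, 2-aligned)
14..16  -- padding (2B)
16..24  cooldown  (8B, 8-aligned)
24..32  g  (8B, 8-aligned)
32..33  f  (1B, 1-aligned)
33..40  -- padding (7B)
40..64  ammo  (24B, 8-aligned)
64..72  vy  (8B, 8-aligned)
72..76  z  (4B, 4-aligned)
76..77  d  (1B, 1-aligned)
77..80  -- tail padding (3B)
sizeof = 80, alignof = 8

80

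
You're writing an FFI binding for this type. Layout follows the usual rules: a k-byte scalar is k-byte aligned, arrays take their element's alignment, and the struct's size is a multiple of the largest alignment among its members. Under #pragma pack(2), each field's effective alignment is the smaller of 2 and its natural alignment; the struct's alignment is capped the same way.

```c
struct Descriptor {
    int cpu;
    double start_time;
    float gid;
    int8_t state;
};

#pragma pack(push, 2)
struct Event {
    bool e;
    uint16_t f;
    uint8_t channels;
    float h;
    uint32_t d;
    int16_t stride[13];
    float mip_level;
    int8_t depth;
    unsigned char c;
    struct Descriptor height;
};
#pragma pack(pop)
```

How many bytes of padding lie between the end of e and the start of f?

Descriptor: 0..4  cpu  (4B, 4-aligned); 4..8  -- padding (4B); 8..16  start_time  (8B, 8-aligned); 16..20  gid  (4B, 4-aligned); 20..21  state  (1B, 1-aligned); 21..24  -- tail padding (3B); sizeof = 24, alignof = 8
0..1  e  (1B, 1-aligned)
1..2  -- padding (1B)
2..4  f  (2B, 2-aligned)

1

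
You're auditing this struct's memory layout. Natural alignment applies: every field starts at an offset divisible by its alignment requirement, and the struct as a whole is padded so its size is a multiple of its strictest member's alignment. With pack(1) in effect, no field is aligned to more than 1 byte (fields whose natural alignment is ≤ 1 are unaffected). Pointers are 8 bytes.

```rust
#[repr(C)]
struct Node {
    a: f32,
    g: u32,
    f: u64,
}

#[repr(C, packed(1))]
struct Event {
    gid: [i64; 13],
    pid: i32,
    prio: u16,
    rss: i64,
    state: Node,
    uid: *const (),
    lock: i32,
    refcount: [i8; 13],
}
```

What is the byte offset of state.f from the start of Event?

126

Node: @0: a [4B, align 4] → 4; @4: g [4B, align 4] → 8; @8: f [8B, align 8] → 16; size 16, align 8
@0: gid [104B, align 1] → 104
@104: pid [4B, align 1] → 108
@108: prio [2B, align 1] → 110
@110: rss [8B, align 1] → 118
@118: state [16B, align 1] → 134
within Node: f at 8
118 + 8 = 126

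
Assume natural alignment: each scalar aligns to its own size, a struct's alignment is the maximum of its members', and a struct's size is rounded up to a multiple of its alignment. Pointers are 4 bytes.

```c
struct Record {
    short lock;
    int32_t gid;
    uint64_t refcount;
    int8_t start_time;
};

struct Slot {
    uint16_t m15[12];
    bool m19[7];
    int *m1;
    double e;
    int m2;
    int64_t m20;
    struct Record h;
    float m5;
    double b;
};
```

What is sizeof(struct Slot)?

Record: lock at 0 (size 2, align 2) → ends 2; pad 2 to align 4 for gid; gid at 4 (size 4, align 4) → ends 8; refcount at 8 (size 8, align 8) → ends 16; start_time at 16 (size 1, align 1) → ends 17; tail pad 7 to reach multiple of 8; total 24 bytes, alignment 8
m15 at 0 (size 24, align 2) → ends 24
m19 at 24 (size 7, align 1) → ends 31
pad 1 to align 4 for m1
m1 at 32 (size 4, align 4) → ends 36
pad 4 to align 8 for e
e at 40 (size 8, align 8) → ends 48
m2 at 48 (size 4, align 4) → ends 52
pad 4 to align 8 for m20
m20 at 56 (size 8, align 8) → ends 64
h at 64 (size 24, align 8) → ends 88
m5 at 88 (size 4, align 4) → ends 92
pad 4 to align 8 for b
b at 96 (size 8, align 8) → ends 104
total 104 bytes, alignment 8

104 bytes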